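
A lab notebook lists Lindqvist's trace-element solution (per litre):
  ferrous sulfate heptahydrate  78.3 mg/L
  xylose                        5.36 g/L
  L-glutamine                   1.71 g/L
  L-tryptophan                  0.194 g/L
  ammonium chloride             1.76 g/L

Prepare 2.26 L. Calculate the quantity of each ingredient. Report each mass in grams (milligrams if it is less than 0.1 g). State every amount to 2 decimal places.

ferrous sulfate heptahydrate 0.18 g; xylose 12.11 g; L-glutamine 3.86 g; L-tryptophan 0.44 g; ammonium chloride 3.98 g

Scale factor relative to 1 L: 2.26.
ferrous sulfate heptahydrate: 78.3 mg/L × 2.26 L = 176.958 mg = 0.18 g
xylose: 5.36 g/L × 2.26 L = 12.11 g
L-glutamine: 1.71 g/L × 2.26 L = 3.86 g
L-tryptophan: 0.194 g/L × 2.26 L = 0.44 g
ammonium chloride: 1.76 g/L × 2.26 L = 3.98 g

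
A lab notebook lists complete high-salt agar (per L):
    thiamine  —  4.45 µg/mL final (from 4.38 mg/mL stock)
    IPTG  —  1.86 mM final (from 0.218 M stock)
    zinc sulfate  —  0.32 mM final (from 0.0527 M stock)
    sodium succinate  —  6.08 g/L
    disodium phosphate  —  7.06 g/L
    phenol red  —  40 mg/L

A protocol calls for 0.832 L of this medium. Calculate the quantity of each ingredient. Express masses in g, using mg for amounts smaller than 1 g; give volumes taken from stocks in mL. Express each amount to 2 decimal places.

Scale factor relative to 1 L: 0.832.
thiamine: dilute stock: 4.45 µg/mL × 832 mL ÷ 4380 µg/mL = 0.85 mL
IPTG: C1V1 = C2V2 → 1.86 mM × 832 mL ÷ 218 mM = 7.10 mL
zinc sulfate: V = C2·V2/C1 = 0.32 mM × 832 mL ÷ 52.7 mM = 5.05 mL
sodium succinate: 6.08 g/L × 0.832 L = 5.06 g
disodium phosphate: 7.06 g/L × 0.832 L = 5.87 g
phenol red: 40 mg/L × 0.832 L = 33.28 mg

thiamine 0.85 mL; IPTG 7.10 mL; zinc sulfate 5.05 mL; sodium succinate 5.06 g; disodium phosphate 5.87 g; phenol red 33.28 mg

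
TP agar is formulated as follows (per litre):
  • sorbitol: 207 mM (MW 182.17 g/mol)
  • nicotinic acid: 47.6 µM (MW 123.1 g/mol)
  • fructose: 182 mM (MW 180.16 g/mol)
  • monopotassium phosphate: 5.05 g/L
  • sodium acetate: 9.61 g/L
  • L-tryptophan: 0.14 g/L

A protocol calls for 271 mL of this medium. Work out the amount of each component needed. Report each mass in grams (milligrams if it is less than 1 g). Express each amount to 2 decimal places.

sorbitol 10.22 g; nicotinic acid 1.59 mg; fructose 8.89 g; monopotassium phosphate 1.37 g; sodium acetate 2.60 g; L-tryptophan 37.94 mg

Working volume: 271 mL = 0.271 L.
sorbitol: 207 mmol/L × 182.17 g/mol × 0.271 L ÷ 1000 = 10.22 g
nicotinic acid: 47.6 µmol/L × 123.1 g/mol × 0.271 L ÷ 1000 = 1.59 mg
fructose: 182 mmol/L × 180.16 g/mol × 0.271 L ÷ 1000 = 8.89 g
monopotassium phosphate: 5.05 g/L × 0.271 L = 1.37 g
sodium acetate: 9.61 g/L × 0.271 L = 2.60 g
L-tryptophan: 0.14 g/L × 0.271 L = 0.03794 g = 37.94 mg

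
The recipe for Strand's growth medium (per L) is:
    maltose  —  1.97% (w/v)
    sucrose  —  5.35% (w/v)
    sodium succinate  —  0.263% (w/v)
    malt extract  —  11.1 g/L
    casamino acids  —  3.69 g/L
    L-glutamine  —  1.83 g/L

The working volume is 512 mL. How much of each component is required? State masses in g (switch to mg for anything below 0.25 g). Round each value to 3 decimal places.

Target volume = 512 mL = 0.512 L.
maltose: 1.97% w/v = 19.7 g/L → 19.7 × 0.512 L = 10.086 g
sucrose: 5.35 g per 100 mL × 512 mL ÷ 100 = 27.392 g
sodium succinate: 0.263% w/v = 2.63 g/L → 2.63 × 0.512 L = 1.347 g
malt extract: 11.1 g/L × 0.512 L = 5.683 g
casamino acids: 3.69 g/L × 0.512 L = 1.889 g
L-glutamine: 1.83 g/L × 0.512 L = 0.937 g

maltose 10.086 g; sucrose 27.392 g; sodium succinate 1.347 g; malt extract 5.683 g; casamino acids 1.889 g; L-glutamine 0.937 g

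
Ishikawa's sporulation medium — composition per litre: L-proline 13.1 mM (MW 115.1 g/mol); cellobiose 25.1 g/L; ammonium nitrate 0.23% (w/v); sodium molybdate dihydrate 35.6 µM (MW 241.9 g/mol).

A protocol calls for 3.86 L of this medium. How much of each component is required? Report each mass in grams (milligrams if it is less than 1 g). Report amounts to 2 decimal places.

L-proline 5.82 g; cellobiose 96.89 g; ammonium nitrate 8.88 g; sodium molybdate dihydrate 33.24 mg

Scale factor relative to 1 L: 3.86.
L-proline: 13.1 mmol/L × 115.1 g/mol × 3.86 L ÷ 1000 = 5.82 g
cellobiose: 25.1 g/L × 3.86 L = 96.89 g
ammonium nitrate: 0.23 g per 100 mL × 3860 mL ÷ 100 = 8.88 g
sodium molybdate dihydrate: 35.6 µmol/L × 241.9 g/mol × 3.86 L ÷ 1000 = 33.24 mg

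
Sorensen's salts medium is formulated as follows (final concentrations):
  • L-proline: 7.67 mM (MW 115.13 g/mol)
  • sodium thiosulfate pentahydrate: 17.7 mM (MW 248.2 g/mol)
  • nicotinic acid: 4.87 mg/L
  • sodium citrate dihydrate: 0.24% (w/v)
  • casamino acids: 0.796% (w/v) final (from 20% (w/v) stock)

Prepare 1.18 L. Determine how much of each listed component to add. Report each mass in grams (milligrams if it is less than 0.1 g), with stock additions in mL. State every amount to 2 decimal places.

Scale factor relative to 1 L: 1.18.
L-proline: 7.67 mmol/L × 115.13 g/mol × 1.18 L ÷ 1000 = 1.04 g
sodium thiosulfate pentahydrate: 17.7 mmol/L × 248.2 g/mol × 1.18 L ÷ 1000 = 5.18 g
nicotinic acid: 4.87 mg/L × 1.18 L = 5.75 mg
sodium citrate dihydrate: 0.24 g per 100 mL × 1180 mL ÷ 100 = 2.83 g
casamino acids: dilute stock: 0.796% ÷ 20% × 1180 mL = 46.96 mL

L-proline 1.04 g; sodium thiosulfate pentahydrate 5.18 g; nicotinic acid 5.75 mg; sodium citrate dihydrate 2.83 g; casamino acids 46.96 mL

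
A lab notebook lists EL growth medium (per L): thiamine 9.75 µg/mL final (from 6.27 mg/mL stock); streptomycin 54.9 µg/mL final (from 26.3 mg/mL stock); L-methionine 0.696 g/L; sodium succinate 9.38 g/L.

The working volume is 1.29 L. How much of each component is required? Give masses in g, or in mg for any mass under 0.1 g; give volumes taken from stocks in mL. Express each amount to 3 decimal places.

thiamine 2.006 mL; streptomycin 2.693 mL; L-methionine 0.898 g; sodium succinate 12.100 g

Working volume: 1.29 L.
thiamine: dilute stock: 9.75 µg/mL × 1290 mL ÷ 6270 µg/mL = 2.006 mL
streptomycin: C1V1 = C2V2 → 54.9 µg/mL × 1290 mL ÷ 26300 µg/mL = 2.693 mL
L-methionine: 0.696 g/L × 1.29 L = 0.898 g
sodium succinate: 9.38 g/L × 1.29 L = 12.100 g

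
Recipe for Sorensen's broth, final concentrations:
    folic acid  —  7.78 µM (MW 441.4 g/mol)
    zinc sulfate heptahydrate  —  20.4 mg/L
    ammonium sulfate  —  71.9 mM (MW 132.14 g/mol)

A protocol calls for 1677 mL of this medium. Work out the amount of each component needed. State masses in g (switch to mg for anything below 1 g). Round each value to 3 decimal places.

Target volume = 1677 mL = 1.677 L.
folic acid: 7.78 µmol/L × 441.4 g/mol × 1.677 L ÷ 1000 = 5.759 mg
zinc sulfate heptahydrate: 20.4 mg/L × 1.677 L = 34.211 mg
ammonium sulfate: 71.9 mmol/L × 132.14 g/mol × 1.677 L ÷ 1000 = 15.933 g

folic acid 5.759 mg; zinc sulfate heptahydrate 34.211 mg; ammonium sulfate 15.933 g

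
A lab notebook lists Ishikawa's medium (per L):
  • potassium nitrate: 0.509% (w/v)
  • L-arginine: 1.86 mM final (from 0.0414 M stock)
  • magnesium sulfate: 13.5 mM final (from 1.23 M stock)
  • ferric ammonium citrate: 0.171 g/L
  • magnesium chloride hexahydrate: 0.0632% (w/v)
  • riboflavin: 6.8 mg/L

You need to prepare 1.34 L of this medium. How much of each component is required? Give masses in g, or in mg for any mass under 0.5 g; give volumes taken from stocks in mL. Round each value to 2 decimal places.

potassium nitrate 6.82 g; L-arginine 60.20 mL; magnesium sulfate 14.71 mL; ferric ammonium citrate 229.14 mg; magnesium chloride hexahydrate 0.85 g; riboflavin 9.11 mg

Working volume: 1.34 L.
potassium nitrate: 0.509 g per 100 mL × 1340 mL ÷ 100 = 6.82 g
L-arginine: C1V1 = C2V2 → 1.86 mM × 1340 mL ÷ 41.4 mM = 60.20 mL
magnesium sulfate: V = C2·V2/C1 = 13.5 mM × 1340 mL ÷ 1230 mM = 14.71 mL
ferric ammonium citrate: 0.171 g/L × 1.34 L = 0.22914 g = 229.14 mg
magnesium chloride hexahydrate: 0.0632% w/v = 0.632 g/L → 0.632 × 1.34 L = 0.85 g
riboflavin: 6.8 mg/L × 1.34 L = 9.11 mg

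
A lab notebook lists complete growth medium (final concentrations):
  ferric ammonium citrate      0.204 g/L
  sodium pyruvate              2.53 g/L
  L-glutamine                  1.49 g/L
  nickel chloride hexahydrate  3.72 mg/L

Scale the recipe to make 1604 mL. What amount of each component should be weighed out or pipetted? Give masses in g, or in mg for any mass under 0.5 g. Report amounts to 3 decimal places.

ferric ammonium citrate 327.216 mg; sodium pyruvate 4.058 g; L-glutamine 2.390 g; nickel chloride hexahydrate 5.967 mg

Target volume = 1604 mL = 1.604 L.
ferric ammonium citrate: 0.204 g/L × 1.604 L = 0.327216 g = 327.216 mg
sodium pyruvate: 2.53 g/L × 1.604 L = 4.058 g
L-glutamine: 1.49 g/L × 1.604 L = 2.390 g
nickel chloride hexahydrate: 3.72 mg/L × 1.604 L = 5.967 mg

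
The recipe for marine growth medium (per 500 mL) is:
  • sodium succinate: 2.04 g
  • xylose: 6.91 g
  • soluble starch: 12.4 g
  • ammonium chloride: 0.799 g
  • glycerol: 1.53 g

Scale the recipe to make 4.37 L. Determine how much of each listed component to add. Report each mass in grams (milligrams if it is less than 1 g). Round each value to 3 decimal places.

sodium succinate 17.830 g; xylose 60.393 g; soluble starch 108.376 g; ammonium chloride 6.983 g; glycerol 13.372 g

Scale factor = 4370 mL / 500 mL = 8.74.
sodium succinate: 2.04 g × (4370 mL / 500 mL) = 17.830 g
xylose: 6.91 g × (4370 mL / 500 mL) = 60.393 g
soluble starch: 12.4 g × (4370 mL / 500 mL) = 108.376 g
ammonium chloride: 0.799 g × (4370 mL / 500 mL) = 6.983 g
glycerol: 1.53 g × (4370 mL / 500 mL) = 13.372 g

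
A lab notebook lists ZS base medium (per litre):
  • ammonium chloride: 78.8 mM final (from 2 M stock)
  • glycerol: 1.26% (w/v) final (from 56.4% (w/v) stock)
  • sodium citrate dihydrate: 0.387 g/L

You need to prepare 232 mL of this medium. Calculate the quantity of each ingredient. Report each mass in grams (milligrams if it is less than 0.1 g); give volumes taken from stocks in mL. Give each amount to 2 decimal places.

ammonium chloride 9.14 mL; glycerol 5.18 mL; sodium citrate dihydrate 89.78 mg

Scale factor relative to 1 L: 0.232.
ammonium chloride: V = C2·V2/C1 = 78.8 mM × 232 mL ÷ 2000 mM = 9.14 mL
glycerol: C1V1 = C2V2 → 1.26% ÷ 56.4% × 232 mL = 5.18 mL
sodium citrate dihydrate: 0.387 g/L × 0.232 L = 0.089784 g = 89.78 mg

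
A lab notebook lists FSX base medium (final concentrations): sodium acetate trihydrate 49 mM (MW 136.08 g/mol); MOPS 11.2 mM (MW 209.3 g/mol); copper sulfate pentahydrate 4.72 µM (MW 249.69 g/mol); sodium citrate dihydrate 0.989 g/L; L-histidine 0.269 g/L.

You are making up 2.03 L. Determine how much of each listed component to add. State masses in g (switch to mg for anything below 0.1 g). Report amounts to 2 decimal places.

sodium acetate trihydrate 13.54 g; MOPS 4.76 g; copper sulfate pentahydrate 2.39 mg; sodium citrate dihydrate 2.01 g; L-histidine 0.55 g

Working volume: 2.03 L.
sodium acetate trihydrate: 49 mmol/L × 136.08 g/mol × 2.03 L ÷ 1000 = 13.54 g
MOPS: 11.2 mmol/L × 209.3 g/mol × 2.03 L ÷ 1000 = 4.76 g
copper sulfate pentahydrate: 4.72 µmol/L × 249.69 g/mol × 2.03 L ÷ 1000 = 2.39 mg
sodium citrate dihydrate: 0.989 g/L × 2.03 L = 2.01 g
L-histidine: 0.269 g/L × 2.03 L = 0.55 g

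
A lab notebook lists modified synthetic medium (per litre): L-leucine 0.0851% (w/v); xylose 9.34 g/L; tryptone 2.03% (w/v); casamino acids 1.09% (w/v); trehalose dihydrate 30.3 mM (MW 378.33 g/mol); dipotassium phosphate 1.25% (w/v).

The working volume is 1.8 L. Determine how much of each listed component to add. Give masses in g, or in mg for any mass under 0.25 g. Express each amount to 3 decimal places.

Scale factor relative to 1 L: 1.8.
L-leucine: 0.0851 g per 100 mL × 1800 mL ÷ 100 = 1.532 g
xylose: 9.34 g/L × 1.8 L = 16.812 g
tryptone: 2.03% w/v = 20.3 g/L → 20.3 × 1.8 L = 36.540 g
casamino acids: 1.09 g per 100 mL × 1800 mL ÷ 100 = 19.620 g
trehalose dihydrate: 30.3 mmol/L × 378.33 g/mol × 1.8 L ÷ 1000 = 20.634 g
dipotassium phosphate: 1.25% w/v = 12.5 g/L → 12.5 × 1.8 L = 22.500 g

L-leucine 1.532 g; xylose 16.812 g; tryptone 36.540 g; casamino acids 19.620 g; trehalose dihydrate 20.634 g; dipotassium phosphate 22.500 g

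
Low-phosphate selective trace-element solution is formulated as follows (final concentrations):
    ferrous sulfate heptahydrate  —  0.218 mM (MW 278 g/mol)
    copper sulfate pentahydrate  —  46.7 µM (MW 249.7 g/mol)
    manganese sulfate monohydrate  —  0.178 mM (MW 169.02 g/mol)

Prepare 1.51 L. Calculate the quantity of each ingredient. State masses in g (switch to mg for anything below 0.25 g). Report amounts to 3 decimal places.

Scale factor relative to 1 L: 1.51.
ferrous sulfate heptahydrate: 0.218 mmol/L × 278 mg/mmol × 1.51 L = 91.512 mg
copper sulfate pentahydrate: 46.7 µmol/L × 249.7 g/mol × 1.51 L ÷ 1000 = 17.608 mg
manganese sulfate monohydrate: 0.178 mmol/L × 169.02 mg/mmol × 1.51 L = 45.429 mg

ferrous sulfate heptahydrate 91.512 mg; copper sulfate pentahydrate 17.608 mg; manganese sulfate monohydrate 45.429 mg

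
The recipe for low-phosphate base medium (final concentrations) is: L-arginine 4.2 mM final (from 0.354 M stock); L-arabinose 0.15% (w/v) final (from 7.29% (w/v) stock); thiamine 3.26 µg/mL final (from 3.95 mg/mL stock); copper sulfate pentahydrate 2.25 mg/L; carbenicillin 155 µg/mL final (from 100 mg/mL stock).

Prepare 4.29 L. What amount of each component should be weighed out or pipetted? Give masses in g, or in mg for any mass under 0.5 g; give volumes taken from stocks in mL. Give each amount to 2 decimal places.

L-arginine 50.90 mL; L-arabinose 88.27 mL; thiamine 3.54 mL; copper sulfate pentahydrate 9.65 mg; carbenicillin 6.65 mL

Working volume: 4.29 L.
L-arginine: V = C2·V2/C1 = 4.2 mM × 4290 mL ÷ 354 mM = 50.90 mL
L-arabinose: C1V1 = C2V2 → 0.15% ÷ 7.29% × 4290 mL = 88.27 mL
thiamine: V = C2·V2/C1 = 3.26 µg/mL × 4290 mL ÷ 3950 µg/mL = 3.54 mL
copper sulfate pentahydrate: 2.25 mg/L × 4.29 L = 9.65 mg
carbenicillin: C1V1 = C2V2 → 155 µg/mL × 4290 mL ÷ 100000 µg/mL = 6.65 mL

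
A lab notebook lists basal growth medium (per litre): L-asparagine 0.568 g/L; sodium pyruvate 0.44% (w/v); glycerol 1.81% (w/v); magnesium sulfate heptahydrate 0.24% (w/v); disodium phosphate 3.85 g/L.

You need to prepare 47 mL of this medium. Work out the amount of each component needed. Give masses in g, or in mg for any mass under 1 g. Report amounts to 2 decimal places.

Target volume = 47 mL = 0.047 L.
L-asparagine: 0.568 g/L × 0.047 L = 0.026696 g = 26.70 mg
sodium pyruvate: 0.44% w/v = 4.4 g/L → 4.4 × 0.047 L = 0.2068 g = 206.80 mg
glycerol: 1.81 g per 100 mL × 47 mL ÷ 100 = 0.8507 g = 850.70 mg
magnesium sulfate heptahydrate: 0.24% w/v = 2.4 g/L → 2.4 × 0.047 L = 0.1128 g = 112.80 mg
disodium phosphate: 3.85 g/L × 0.047 L = 0.18095 g = 180.95 mg

L-asparagine 26.70 mg; sodium pyruvate 206.80 mg; glycerol 850.70 mg; magnesium sulfate heptahydrate 112.80 mg; disodium phosphate 180.95 mg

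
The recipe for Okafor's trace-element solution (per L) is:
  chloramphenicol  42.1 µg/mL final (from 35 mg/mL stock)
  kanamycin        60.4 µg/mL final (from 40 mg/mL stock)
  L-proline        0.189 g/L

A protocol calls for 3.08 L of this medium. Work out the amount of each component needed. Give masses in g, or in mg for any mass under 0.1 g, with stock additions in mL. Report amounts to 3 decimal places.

chloramphenicol 3.705 mL; kanamycin 4.651 mL; L-proline 0.582 g

Working volume: 3.08 L.
chloramphenicol: V = C2·V2/C1 = 42.1 µg/mL × 3080 mL ÷ 35000 µg/mL = 3.705 mL
kanamycin: V = C2·V2/C1 = 60.4 µg/mL × 3080 mL ÷ 40000 µg/mL = 4.651 mL
L-proline: 0.189 g/L × 3.08 L = 0.582 g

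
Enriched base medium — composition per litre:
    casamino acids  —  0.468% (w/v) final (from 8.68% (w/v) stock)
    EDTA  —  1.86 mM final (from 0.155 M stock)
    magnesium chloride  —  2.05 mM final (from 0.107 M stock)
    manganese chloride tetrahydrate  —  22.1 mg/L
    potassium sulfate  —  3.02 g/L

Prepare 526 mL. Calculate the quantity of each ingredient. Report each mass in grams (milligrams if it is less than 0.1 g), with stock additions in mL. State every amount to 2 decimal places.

casamino acids 28.36 mL; EDTA 6.31 mL; magnesium chloride 10.08 mL; manganese chloride tetrahydrate 11.62 mg; potassium sulfate 1.59 g

Target volume = 526 mL = 0.526 L.
casamino acids: dilute stock: 0.468% ÷ 8.68% × 526 mL = 28.36 mL
EDTA: V = C2·V2/C1 = 1.86 mM × 526 mL ÷ 155 mM = 6.31 mL
magnesium chloride: V = C2·V2/C1 = 2.05 mM × 526 mL ÷ 107 mM = 10.08 mL
manganese chloride tetrahydrate: 22.1 mg/L × 0.526 L = 11.62 mg
potassium sulfate: 3.02 g/L × 0.526 L = 1.59 g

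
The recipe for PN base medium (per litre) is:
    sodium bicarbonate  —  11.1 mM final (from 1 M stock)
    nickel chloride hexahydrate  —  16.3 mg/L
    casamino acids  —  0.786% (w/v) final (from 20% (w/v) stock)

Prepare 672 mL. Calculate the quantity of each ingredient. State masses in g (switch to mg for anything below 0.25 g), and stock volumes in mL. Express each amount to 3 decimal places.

Scale factor relative to 1 L: 0.672.
sodium bicarbonate: dilute stock: 11.1 mM × 672 mL ÷ 1000 mM = 7.459 mL
nickel chloride hexahydrate: 16.3 mg/L × 0.672 L = 10.954 mg
casamino acids: V = C2·V2/C1 = 0.786% ÷ 20% × 672 mL = 26.410 mL

sodium bicarbonate 7.459 mL; nickel chloride hexahydrate 10.954 mg; casamino acids 26.410 mL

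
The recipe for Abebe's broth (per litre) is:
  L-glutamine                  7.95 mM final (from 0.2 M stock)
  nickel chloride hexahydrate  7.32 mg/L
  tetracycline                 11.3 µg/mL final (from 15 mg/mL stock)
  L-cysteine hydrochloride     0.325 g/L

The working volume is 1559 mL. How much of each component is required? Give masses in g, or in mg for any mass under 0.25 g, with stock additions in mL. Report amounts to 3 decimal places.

L-glutamine 61.970 mL; nickel chloride hexahydrate 11.412 mg; tetracycline 1.174 mL; L-cysteine hydrochloride 0.507 g

Scale factor relative to 1 L: 1.559.
L-glutamine: V = C2·V2/C1 = 7.95 mM × 1559 mL ÷ 200 mM = 61.970 mL
nickel chloride hexahydrate: 7.32 mg/L × 1.559 L = 11.412 mg
tetracycline: dilute stock: 11.3 µg/mL × 1559 mL ÷ 15000 µg/mL = 1.174 mL
L-cysteine hydrochloride: 0.325 g/L × 1.559 L = 0.507 g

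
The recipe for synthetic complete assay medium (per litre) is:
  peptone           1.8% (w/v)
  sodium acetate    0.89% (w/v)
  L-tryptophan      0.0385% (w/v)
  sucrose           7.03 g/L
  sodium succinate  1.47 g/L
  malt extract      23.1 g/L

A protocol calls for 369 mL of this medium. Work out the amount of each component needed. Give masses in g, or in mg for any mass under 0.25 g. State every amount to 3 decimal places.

peptone 6.642 g; sodium acetate 3.284 g; L-tryptophan 142.065 mg; sucrose 2.594 g; sodium succinate 0.542 g; malt extract 8.524 g

Scale factor relative to 1 L: 0.369.
peptone: 1.8 g per 100 mL × 369 mL ÷ 100 = 6.642 g
sodium acetate: 0.89 g per 100 mL × 369 mL ÷ 100 = 3.284 g
L-tryptophan: 0.0385% w/v = 0.385 g/L → 0.385 × 0.369 L = 0.142065 g = 142.065 mg
sucrose: 7.03 g/L × 0.369 L = 2.594 g
sodium succinate: 1.47 g/L × 0.369 L = 0.542 g
malt extract: 23.1 g/L × 0.369 L = 8.524 g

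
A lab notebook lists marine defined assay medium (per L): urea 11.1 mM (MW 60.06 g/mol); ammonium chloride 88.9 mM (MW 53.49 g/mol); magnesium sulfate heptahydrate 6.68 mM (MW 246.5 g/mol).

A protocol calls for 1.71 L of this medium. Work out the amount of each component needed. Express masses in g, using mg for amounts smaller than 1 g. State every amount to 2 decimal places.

Working volume: 1.71 L.
urea: 11.1 mmol/L × 60.06 g/mol × 1.71 L ÷ 1000 = 1.14 g
ammonium chloride: 88.9 mmol/L × 53.49 g/mol × 1.71 L ÷ 1000 = 8.13 g
magnesium sulfate heptahydrate: 6.68 mmol/L × 246.5 g/mol × 1.71 L ÷ 1000 = 2.82 g

urea 1.14 g; ammonium chloride 8.13 g; magnesium sulfate heptahydrate 2.82 g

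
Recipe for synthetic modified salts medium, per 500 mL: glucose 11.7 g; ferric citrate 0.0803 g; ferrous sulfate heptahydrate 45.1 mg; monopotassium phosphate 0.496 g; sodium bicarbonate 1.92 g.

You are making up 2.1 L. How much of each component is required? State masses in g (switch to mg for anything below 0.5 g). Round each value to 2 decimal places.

glucose 49.14 g; ferric citrate 337.26 mg; ferrous sulfate heptahydrate 189.42 mg; monopotassium phosphate 2.08 g; sodium bicarbonate 8.06 g

Scale factor = 2100 mL / 500 mL = 4.2.
glucose: 11.7 g × (2100 mL / 500 mL) = 49.14 g
ferric citrate: 0.0803 g × (2100 mL / 500 mL) = 0.33726 g = 337.26 mg
ferrous sulfate heptahydrate: 45.1 mg × (2100 mL / 500 mL) = 189.42 mg
monopotassium phosphate: 0.496 g × (2100 mL / 500 mL) = 2.08 g
sodium bicarbonate: 1.92 g × (2100 mL / 500 mL) = 8.06 g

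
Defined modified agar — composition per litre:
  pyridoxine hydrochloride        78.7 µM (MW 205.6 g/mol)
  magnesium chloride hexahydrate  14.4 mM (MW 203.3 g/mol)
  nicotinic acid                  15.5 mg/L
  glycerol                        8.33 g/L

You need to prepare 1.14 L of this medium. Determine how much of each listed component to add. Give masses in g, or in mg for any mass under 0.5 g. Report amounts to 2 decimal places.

pyridoxine hydrochloride 18.45 mg; magnesium chloride hexahydrate 3.34 g; nicotinic acid 17.67 mg; glycerol 9.50 g

Scale factor relative to 1 L: 1.14.
pyridoxine hydrochloride: 78.7 µmol/L × 205.6 g/mol × 1.14 L ÷ 1000 = 18.45 mg
magnesium chloride hexahydrate: 14.4 mmol/L × 203.3 g/mol × 1.14 L ÷ 1000 = 3.34 g
nicotinic acid: 15.5 mg/L × 1.14 L = 17.67 mg
glycerol: 8.33 g/L × 1.14 L = 9.50 g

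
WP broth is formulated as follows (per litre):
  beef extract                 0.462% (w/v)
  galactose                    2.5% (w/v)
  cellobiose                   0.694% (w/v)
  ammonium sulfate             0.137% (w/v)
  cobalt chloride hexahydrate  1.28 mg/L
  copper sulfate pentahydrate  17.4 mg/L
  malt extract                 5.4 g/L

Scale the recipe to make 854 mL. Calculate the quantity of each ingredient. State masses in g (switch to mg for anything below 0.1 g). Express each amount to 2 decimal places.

Target volume = 854 mL = 0.854 L.
beef extract: 0.462% w/v = 4.62 g/L → 4.62 × 0.854 L = 3.95 g
galactose: 2.5 g per 100 mL × 854 mL ÷ 100 = 21.35 g
cellobiose: 0.694% w/v = 6.94 g/L → 6.94 × 0.854 L = 5.93 g
ammonium sulfate: 0.137 g per 100 mL × 854 mL ÷ 100 = 1.17 g
cobalt chloride hexahydrate: 1.28 mg/L × 0.854 L = 1.09 mg
copper sulfate pentahydrate: 17.4 mg/L × 0.854 L = 14.86 mg
malt extract: 5.4 g/L × 0.854 L = 4.61 g

beef extract 3.95 g; galactose 21.35 g; cellobiose 5.93 g; ammonium sulfate 1.17 g; cobalt chloride hexahydrate 1.09 mg; copper sulfate pentahydrate 14.86 mg; malt extract 4.61 g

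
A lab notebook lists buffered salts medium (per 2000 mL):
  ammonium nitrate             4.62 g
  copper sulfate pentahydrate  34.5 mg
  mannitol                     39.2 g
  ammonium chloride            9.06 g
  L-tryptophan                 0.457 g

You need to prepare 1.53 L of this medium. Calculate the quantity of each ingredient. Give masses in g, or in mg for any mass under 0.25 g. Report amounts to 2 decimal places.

Scale factor = 1530 mL / 2000 mL = 0.765.
ammonium nitrate: 4.62 g × (1530 mL / 2000 mL) = 3.53 g
copper sulfate pentahydrate: 34.5 mg × (1530 mL / 2000 mL) = 26.39 mg
mannitol: 39.2 g × (1530 mL / 2000 mL) = 29.99 g
ammonium chloride: 9.06 g × (1530 mL / 2000 mL) = 6.93 g
L-tryptophan: 0.457 g × (1530 mL / 2000 mL) = 0.35 g

ammonium nitrate 3.53 g; copper sulfate pentahydrate 26.39 mg; mannitol 29.99 g; ammonium chloride 6.93 g; L-tryptophan 0.35 g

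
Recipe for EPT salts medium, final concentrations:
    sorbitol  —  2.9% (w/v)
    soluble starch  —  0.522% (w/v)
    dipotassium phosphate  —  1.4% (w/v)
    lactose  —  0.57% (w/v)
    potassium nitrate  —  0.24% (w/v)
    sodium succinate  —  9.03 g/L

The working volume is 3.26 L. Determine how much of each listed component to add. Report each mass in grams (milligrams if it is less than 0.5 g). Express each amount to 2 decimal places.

Working volume: 3.26 L.
sorbitol: 2.9 g per 100 mL × 3260 mL ÷ 100 = 94.54 g
soluble starch: 0.522% w/v = 5.22 g/L → 5.22 × 3.26 L = 17.02 g
dipotassium phosphate: 1.4 g per 100 mL × 3260 mL ÷ 100 = 45.64 g
lactose: 0.57% w/v = 5.7 g/L → 5.7 × 3.26 L = 18.58 g
potassium nitrate: 0.24% w/v = 2.4 g/L → 2.4 × 3.26 L = 7.82 g
sodium succinate: 9.03 g/L × 3.26 L = 29.44 g

sorbitol 94.54 g; soluble starch 17.02 g; dipotassium phosphate 45.64 g; lactose 18.58 g; potassium nitrate 7.82 g; sodium succinate 29.44 g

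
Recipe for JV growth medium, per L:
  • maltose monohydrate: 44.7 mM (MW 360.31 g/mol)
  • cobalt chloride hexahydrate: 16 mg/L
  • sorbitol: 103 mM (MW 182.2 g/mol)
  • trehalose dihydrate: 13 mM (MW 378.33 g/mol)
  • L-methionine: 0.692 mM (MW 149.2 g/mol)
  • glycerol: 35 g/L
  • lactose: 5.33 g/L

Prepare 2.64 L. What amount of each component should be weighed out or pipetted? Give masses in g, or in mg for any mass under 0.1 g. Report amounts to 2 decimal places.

maltose monohydrate 42.52 g; cobalt chloride hexahydrate 42.24 mg; sorbitol 49.54 g; trehalose dihydrate 12.98 g; L-methionine 0.27 g; glycerol 92.40 g; lactose 14.07 g

Scale factor relative to 1 L: 2.64.
maltose monohydrate: 44.7 mmol/L × 360.31 g/mol × 2.64 L ÷ 1000 = 42.52 g
cobalt chloride hexahydrate: 16 mg/L × 2.64 L = 42.24 mg
sorbitol: 103 mmol/L × 182.2 g/mol × 2.64 L ÷ 1000 = 49.54 g
trehalose dihydrate: 13 mmol/L × 378.33 g/mol × 2.64 L ÷ 1000 = 12.98 g
L-methionine: 0.692 mmol/L × 149.2 g/mol × 2.64 L ÷ 1000 = 0.27 g
glycerol: 35 g/L × 2.64 L = 92.40 g
lactose: 5.33 g/L × 2.64 L = 14.07 g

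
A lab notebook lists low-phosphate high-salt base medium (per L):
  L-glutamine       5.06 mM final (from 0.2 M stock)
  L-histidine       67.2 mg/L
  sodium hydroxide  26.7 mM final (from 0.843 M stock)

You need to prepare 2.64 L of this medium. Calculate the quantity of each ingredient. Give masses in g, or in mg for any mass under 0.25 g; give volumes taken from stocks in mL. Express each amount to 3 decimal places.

Scale factor relative to 1 L: 2.64.
L-glutamine: V = C2·V2/C1 = 5.06 mM × 2640 mL ÷ 200 mM = 66.792 mL
L-histidine: 67.2 mg/L × 2.64 L = 177.408 mg
sodium hydroxide: V = C2·V2/C1 = 26.7 mM × 2640 mL ÷ 843 mM = 83.616 mL

L-glutamine 66.792 mL; L-histidine 177.408 mg; sodium hydroxide 83.616 mL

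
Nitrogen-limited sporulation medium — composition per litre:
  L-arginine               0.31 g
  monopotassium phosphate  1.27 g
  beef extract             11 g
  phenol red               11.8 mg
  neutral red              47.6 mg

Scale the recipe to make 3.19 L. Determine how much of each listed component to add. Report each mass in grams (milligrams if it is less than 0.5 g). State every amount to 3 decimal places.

Scale factor = 3190 mL / 1000 mL = 3.19.
L-arginine: 0.31 g × (3190 mL / 1000 mL) = 0.989 g
monopotassium phosphate: 1.27 g × (3190 mL / 1000 mL) = 4.051 g
beef extract: 11 g × (3190 mL / 1000 mL) = 35.090 g
phenol red: 11.8 mg × (3190 mL / 1000 mL) = 37.642 mg
neutral red: 47.6 mg × (3190 mL / 1000 mL) = 151.844 mg

L-arginine 0.989 g; monopotassium phosphate 4.051 g; beef extract 35.090 g; phenol red 37.642 mg; neutral red 151.844 mg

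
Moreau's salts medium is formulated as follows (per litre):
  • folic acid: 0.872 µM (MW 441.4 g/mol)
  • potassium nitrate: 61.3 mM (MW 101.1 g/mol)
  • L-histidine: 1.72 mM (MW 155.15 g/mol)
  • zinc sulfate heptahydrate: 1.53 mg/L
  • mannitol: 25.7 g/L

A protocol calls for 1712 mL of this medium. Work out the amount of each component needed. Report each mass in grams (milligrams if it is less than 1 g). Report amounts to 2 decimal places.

folic acid 0.66 mg; potassium nitrate 10.61 g; L-histidine 456.86 mg; zinc sulfate heptahydrate 2.62 mg; mannitol 44.00 g

Working volume: 1712 mL = 1.712 L.
folic acid: 0.872 µmol/L × 441.4 g/mol × 1.712 L ÷ 1000 = 0.66 mg
potassium nitrate: 61.3 mmol/L × 101.1 g/mol × 1.712 L ÷ 1000 = 10.61 g
L-histidine: 1.72 mmol/L × 155.15 mg/mmol × 1.712 L = 456.86 mg
zinc sulfate heptahydrate: 1.53 mg/L × 1.712 L = 2.62 mg
mannitol: 25.7 g/L × 1.712 L = 44.00 g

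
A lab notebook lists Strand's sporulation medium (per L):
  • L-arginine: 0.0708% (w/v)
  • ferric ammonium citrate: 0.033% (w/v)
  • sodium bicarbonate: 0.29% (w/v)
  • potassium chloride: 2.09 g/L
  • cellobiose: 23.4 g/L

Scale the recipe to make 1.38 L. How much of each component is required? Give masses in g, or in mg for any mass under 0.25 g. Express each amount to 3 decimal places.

Scale factor relative to 1 L: 1.38.
L-arginine: 0.0708% w/v = 0.708 g/L → 0.708 × 1.38 L = 0.977 g
ferric ammonium citrate: 0.033% w/v = 0.33 g/L → 0.33 × 1.38 L = 0.455 g
sodium bicarbonate: 0.29 g per 100 mL × 1380 mL ÷ 100 = 4.002 g
potassium chloride: 2.09 g/L × 1.38 L = 2.884 g
cellobiose: 23.4 g/L × 1.38 L = 32.292 g

L-arginine 0.977 g; ferric ammonium citrate 0.455 g; sodium bicarbonate 4.002 g; potassium chloride 2.884 g; cellobiose 32.292 g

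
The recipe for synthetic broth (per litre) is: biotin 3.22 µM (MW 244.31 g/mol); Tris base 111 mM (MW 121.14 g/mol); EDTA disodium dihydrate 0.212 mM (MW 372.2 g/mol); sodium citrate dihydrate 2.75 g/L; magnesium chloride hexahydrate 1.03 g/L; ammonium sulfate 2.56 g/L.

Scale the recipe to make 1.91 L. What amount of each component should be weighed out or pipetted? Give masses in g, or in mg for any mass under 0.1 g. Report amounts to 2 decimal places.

biotin 1.50 mg; Tris base 25.68 g; EDTA disodium dihydrate 0.15 g; sodium citrate dihydrate 5.25 g; magnesium chloride hexahydrate 1.97 g; ammonium sulfate 4.89 g

Working volume: 1.91 L.
biotin: 3.22 µmol/L × 244.31 g/mol × 1.91 L ÷ 1000 = 1.50 mg
Tris base: 111 mmol/L × 121.14 g/mol × 1.91 L ÷ 1000 = 25.68 g
EDTA disodium dihydrate: 0.212 mmol/L × 372.2 g/mol × 1.91 L ÷ 1000 = 0.15 g
sodium citrate dihydrate: 2.75 g/L × 1.91 L = 5.25 g
magnesium chloride hexahydrate: 1.03 g/L × 1.91 L = 1.97 g
ammonium sulfate: 2.56 g/L × 1.91 L = 4.89 g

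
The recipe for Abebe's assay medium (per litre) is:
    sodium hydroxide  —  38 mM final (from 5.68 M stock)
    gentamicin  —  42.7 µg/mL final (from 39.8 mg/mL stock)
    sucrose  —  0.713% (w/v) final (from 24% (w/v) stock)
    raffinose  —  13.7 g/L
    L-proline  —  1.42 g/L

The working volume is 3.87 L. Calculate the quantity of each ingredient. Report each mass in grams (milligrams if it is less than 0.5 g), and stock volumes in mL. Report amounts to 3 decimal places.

Scale factor relative to 1 L: 3.87.
sodium hydroxide: C1V1 = C2V2 → 38 mM × 3870 mL ÷ 5680 mM = 25.891 mL
gentamicin: V = C2·V2/C1 = 42.7 µg/mL × 3870 mL ÷ 39800 µg/mL = 4.152 mL
sucrose: C1V1 = C2V2 → 0.713% ÷ 24% × 3870 mL = 114.971 mL
raffinose: 13.7 g/L × 3.87 L = 53.019 g
L-proline: 1.42 g/L × 3.87 L = 5.495 g

sodium hydroxide 25.891 mL; gentamicin 4.152 mL; sucrose 114.971 mL; raffinose 53.019 g; L-proline 5.495 g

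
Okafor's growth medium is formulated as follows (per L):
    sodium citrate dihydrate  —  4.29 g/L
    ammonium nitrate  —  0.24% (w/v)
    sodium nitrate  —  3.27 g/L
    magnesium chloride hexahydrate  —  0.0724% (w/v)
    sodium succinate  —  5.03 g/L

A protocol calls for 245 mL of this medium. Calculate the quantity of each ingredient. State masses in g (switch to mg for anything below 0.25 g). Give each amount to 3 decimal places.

Target volume = 245 mL = 0.245 L.
sodium citrate dihydrate: 4.29 g/L × 0.245 L = 1.051 g
ammonium nitrate: 0.24 g per 100 mL × 245 mL ÷ 100 = 0.588 g
sodium nitrate: 3.27 g/L × 0.245 L = 0.801 g
magnesium chloride hexahydrate: 0.0724 g per 100 mL × 245 mL ÷ 100 = 0.17738 g = 177.380 mg
sodium succinate: 5.03 g/L × 0.245 L = 1.232 g

sodium citrate dihydrate 1.051 g; ammonium nitrate 0.588 g; sodium nitrate 0.801 g; magnesium chloride hexahydrate 177.380 mg; sodium succinate 1.232 g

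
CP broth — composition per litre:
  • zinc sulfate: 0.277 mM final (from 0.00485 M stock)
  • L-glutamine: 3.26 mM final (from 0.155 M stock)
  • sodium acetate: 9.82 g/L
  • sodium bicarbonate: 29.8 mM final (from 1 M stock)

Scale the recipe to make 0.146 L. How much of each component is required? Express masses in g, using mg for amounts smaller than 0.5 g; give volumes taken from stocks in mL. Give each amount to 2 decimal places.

zinc sulfate 8.34 mL; L-glutamine 3.07 mL; sodium acetate 1.43 g; sodium bicarbonate 4.35 mL

Working volume: 0.146 L.
zinc sulfate: dilute stock: 0.277 mM × 146 mL ÷ 4.85 mM = 8.34 mL
L-glutamine: C1V1 = C2V2 → 3.26 mM × 146 mL ÷ 155 mM = 3.07 mL
sodium acetate: 9.82 g/L × 0.146 L = 1.43 g
sodium bicarbonate: C1V1 = C2V2 → 29.8 mM × 146 mL ÷ 1000 mM = 4.35 mL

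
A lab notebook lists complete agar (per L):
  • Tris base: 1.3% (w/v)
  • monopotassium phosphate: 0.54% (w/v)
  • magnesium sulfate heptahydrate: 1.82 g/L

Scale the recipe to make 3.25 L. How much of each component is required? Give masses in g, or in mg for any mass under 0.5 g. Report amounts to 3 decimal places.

Scale factor relative to 1 L: 3.25.
Tris base: 1.3 g per 100 mL × 3250 mL ÷ 100 = 42.250 g
monopotassium phosphate: 0.54 g per 100 mL × 3250 mL ÷ 100 = 17.550 g
magnesium sulfate heptahydrate: 1.82 g/L × 3.25 L = 5.915 g

Tris base 42.250 g; monopotassium phosphate 17.550 g; magnesium sulfate heptahydrate 5.915 g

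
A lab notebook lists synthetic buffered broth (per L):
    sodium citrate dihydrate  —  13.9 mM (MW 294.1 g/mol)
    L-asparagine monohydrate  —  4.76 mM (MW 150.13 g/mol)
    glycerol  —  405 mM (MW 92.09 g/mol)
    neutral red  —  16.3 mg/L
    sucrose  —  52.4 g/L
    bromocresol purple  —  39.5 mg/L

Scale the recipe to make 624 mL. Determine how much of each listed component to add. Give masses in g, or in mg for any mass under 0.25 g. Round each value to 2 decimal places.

Working volume: 624 mL = 0.624 L.
sodium citrate dihydrate: 13.9 mmol/L × 294.1 g/mol × 0.624 L ÷ 1000 = 2.55 g
L-asparagine monohydrate: 4.76 mmol/L × 150.13 g/mol × 0.624 L ÷ 1000 = 0.45 g
glycerol: 405 mmol/L × 92.09 g/mol × 0.624 L ÷ 1000 = 23.27 g
neutral red: 16.3 mg/L × 0.624 L = 10.17 mg
sucrose: 52.4 g/L × 0.624 L = 32.70 g
bromocresol purple: 39.5 mg/L × 0.624 L = 24.65 mg

sodium citrate dihydrate 2.55 g; L-asparagine monohydrate 0.45 g; glycerol 23.27 g; neutral red 10.17 mg; sucrose 32.70 g; bromocresol purple 24.65 mg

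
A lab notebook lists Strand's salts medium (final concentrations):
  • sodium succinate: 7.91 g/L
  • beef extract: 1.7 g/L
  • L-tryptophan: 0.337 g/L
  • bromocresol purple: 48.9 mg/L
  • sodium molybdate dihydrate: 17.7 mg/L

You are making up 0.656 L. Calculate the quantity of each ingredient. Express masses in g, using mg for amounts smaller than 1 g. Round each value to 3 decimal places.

sodium succinate 5.189 g; beef extract 1.115 g; L-tryptophan 221.072 mg; bromocresol purple 32.078 mg; sodium molybdate dihydrate 11.611 mg

Working volume: 0.656 L.
sodium succinate: 7.91 g/L × 0.656 L = 5.189 g
beef extract: 1.7 g/L × 0.656 L = 1.115 g
L-tryptophan: 0.337 g/L × 0.656 L = 0.221072 g = 221.072 mg
bromocresol purple: 48.9 mg/L × 0.656 L = 32.078 mg
sodium molybdate dihydrate: 17.7 mg/L × 0.656 L = 11.611 mg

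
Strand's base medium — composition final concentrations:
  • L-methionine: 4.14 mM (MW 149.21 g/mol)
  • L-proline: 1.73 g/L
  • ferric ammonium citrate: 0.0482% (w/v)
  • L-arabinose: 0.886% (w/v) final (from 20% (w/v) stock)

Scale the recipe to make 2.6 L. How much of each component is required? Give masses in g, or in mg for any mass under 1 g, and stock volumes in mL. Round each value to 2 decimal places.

L-methionine 1.61 g; L-proline 4.50 g; ferric ammonium citrate 1.25 g; L-arabinose 115.18 mL

Scale factor relative to 1 L: 2.6.
L-methionine: 4.14 mmol/L × 149.21 g/mol × 2.6 L ÷ 1000 = 1.61 g
L-proline: 1.73 g/L × 2.6 L = 4.50 g
ferric ammonium citrate: 0.0482% w/v = 0.482 g/L → 0.482 × 2.6 L = 1.25 g
L-arabinose: V = C2·V2/C1 = 0.886% ÷ 20% × 2600 mL = 115.18 mL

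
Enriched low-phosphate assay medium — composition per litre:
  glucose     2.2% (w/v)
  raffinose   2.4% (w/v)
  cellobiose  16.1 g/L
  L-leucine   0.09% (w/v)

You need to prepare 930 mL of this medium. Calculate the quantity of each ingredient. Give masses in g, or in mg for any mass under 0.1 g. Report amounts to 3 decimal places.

glucose 20.460 g; raffinose 22.320 g; cellobiose 14.973 g; L-leucine 0.837 g

Scale factor relative to 1 L: 0.93.
glucose: 2.2 g per 100 mL × 930 mL ÷ 100 = 20.460 g
raffinose: 2.4% w/v = 24 g/L → 24 × 0.93 L = 22.320 g
cellobiose: 16.1 g/L × 0.93 L = 14.973 g
L-leucine: 0.09 g per 100 mL × 930 mL ÷ 100 = 0.837 g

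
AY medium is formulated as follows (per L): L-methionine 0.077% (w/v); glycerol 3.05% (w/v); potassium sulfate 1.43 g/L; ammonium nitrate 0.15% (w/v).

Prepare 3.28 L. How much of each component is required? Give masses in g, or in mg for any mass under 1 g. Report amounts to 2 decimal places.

Working volume: 3.28 L.
L-methionine: 0.077 g per 100 mL × 3280 mL ÷ 100 = 2.53 g
glycerol: 3.05 g per 100 mL × 3280 mL ÷ 100 = 100.04 g
potassium sulfate: 1.43 g/L × 3.28 L = 4.69 g
ammonium nitrate: 0.15% w/v = 1.5 g/L → 1.5 × 3.28 L = 4.92 g

L-methionine 2.53 g; glycerol 100.04 g; potassium sulfate 4.69 g; ammonium nitrate 4.92 g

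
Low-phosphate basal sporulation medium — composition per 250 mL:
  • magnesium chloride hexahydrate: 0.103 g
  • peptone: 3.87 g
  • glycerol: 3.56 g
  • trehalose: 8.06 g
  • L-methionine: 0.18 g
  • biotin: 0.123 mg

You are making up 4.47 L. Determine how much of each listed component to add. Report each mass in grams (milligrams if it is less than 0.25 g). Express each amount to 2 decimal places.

magnesium chloride hexahydrate 1.84 g; peptone 69.20 g; glycerol 63.65 g; trehalose 144.11 g; L-methionine 3.22 g; biotin 2.20 mg

Scale factor = 4470 mL / 250 mL = 17.88.
magnesium chloride hexahydrate: 0.103 g × (4470 mL / 250 mL) = 1.84 g
peptone: 3.87 g × (4470 mL / 250 mL) = 69.20 g
glycerol: 3.56 g × (4470 mL / 250 mL) = 63.65 g
trehalose: 8.06 g × (4470 mL / 250 mL) = 144.11 g
L-methionine: 0.18 g × (4470 mL / 250 mL) = 3.22 g
biotin: 0.123 mg × (4470 mL / 250 mL) = 2.20 mg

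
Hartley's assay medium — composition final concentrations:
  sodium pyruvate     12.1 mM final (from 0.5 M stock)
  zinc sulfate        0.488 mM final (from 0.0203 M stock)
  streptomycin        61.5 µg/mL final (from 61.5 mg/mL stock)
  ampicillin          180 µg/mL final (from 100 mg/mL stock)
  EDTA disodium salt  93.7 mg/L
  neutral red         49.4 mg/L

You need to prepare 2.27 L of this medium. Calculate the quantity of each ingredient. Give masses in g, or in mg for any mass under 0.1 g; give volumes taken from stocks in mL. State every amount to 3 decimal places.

sodium pyruvate 54.934 mL; zinc sulfate 54.569 mL; streptomycin 2.270 mL; ampicillin 4.086 mL; EDTA disodium salt 0.213 g; neutral red 0.112 g

Scale factor relative to 1 L: 2.27.
sodium pyruvate: V = C2·V2/C1 = 12.1 mM × 2270 mL ÷ 500 mM = 54.934 mL
zinc sulfate: C1V1 = C2V2 → 0.488 mM × 2270 mL ÷ 20.3 mM = 54.569 mL
streptomycin: dilute stock: 61.5 µg/mL × 2270 mL ÷ 61500 µg/mL = 2.270 mL
ampicillin: V = C2·V2/C1 = 180 µg/mL × 2270 mL ÷ 100000 µg/mL = 4.086 mL
EDTA disodium salt: 93.7 mg/L × 2.27 L = 212.699 mg = 0.213 g
neutral red: 49.4 mg/L × 2.27 L = 112.138 mg = 0.112 g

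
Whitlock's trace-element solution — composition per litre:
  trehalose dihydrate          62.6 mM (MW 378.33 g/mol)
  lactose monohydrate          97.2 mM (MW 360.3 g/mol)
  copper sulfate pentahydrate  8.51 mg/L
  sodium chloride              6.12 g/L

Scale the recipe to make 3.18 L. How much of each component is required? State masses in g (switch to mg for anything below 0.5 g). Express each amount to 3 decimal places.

Scale factor relative to 1 L: 3.18.
trehalose dihydrate: 62.6 mmol/L × 378.33 g/mol × 3.18 L ÷ 1000 = 75.313 g
lactose monohydrate: 97.2 mmol/L × 360.3 g/mol × 3.18 L ÷ 1000 = 111.367 g
copper sulfate pentahydrate: 8.51 mg/L × 3.18 L = 27.062 mg
sodium chloride: 6.12 g/L × 3.18 L = 19.462 g

trehalose dihydrate 75.313 g; lactose monohydrate 111.367 g; copper sulfate pentahydrate 27.062 mg; sodium chloride 19.462 g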